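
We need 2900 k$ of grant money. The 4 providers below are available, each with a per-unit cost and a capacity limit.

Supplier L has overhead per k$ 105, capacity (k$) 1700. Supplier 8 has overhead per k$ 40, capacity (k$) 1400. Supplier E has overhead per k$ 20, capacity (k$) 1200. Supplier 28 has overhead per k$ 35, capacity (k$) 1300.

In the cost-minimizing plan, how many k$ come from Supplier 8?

Use providers in increasing cost order.
Supplier E at 20: take all 1200 k$ → 1700 still needed.
Take 1300 from Supplier 28 at 35 → need 400 more.
Supplier 8 at 40: take 400 of its 1400 → requirement met.
Supplier L: unused.

400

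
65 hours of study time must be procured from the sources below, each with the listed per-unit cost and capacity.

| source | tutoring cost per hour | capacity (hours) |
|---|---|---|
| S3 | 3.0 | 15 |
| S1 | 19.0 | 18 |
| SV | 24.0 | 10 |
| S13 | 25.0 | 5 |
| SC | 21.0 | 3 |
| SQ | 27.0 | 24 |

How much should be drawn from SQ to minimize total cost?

Fill from the cheapest source first.
S3 (3.0): use full 15 ; 50 hours to go.
S1 at 19.0: take all 18 hours ; 32 still needed.
SC (21.0): use full 3 ; 29 hours to go.
Take 10 from SV at 24.0 ; need 19 more.
Take 5 from S13 at 25.0 ; need 14 more.
SQ at 27.0: take 14 of its 24 ; requirement met.

14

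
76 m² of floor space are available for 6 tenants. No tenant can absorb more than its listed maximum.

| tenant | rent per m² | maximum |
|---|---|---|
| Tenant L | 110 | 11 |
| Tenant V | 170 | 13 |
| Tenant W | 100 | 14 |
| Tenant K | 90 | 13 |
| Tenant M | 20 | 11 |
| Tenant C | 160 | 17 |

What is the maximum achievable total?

8870

Rank by rent per m²: Tenant V 170 > Tenant C 160 > Tenant L 110 > Tenant W 100 > Tenant K 90 > Tenant M 20.
Tenant V: +13 to 13 (cap) — 63 left.
Tenant C takes 17 to reach its cap of 17 — 46 left.
Tenant L: +11 to 11 (cap) — 35 left.
Tenant W: +14 to 14 (cap) — 21 left.
Tenant K takes 13 to reach its cap of 13 — 8 left.
Tenant M has room for 11 but only 8 remain, so it gets 8.
Total = 110×11 + 170×13 + 100×14 + 90×13 + 20×8 + 160×17 = 8870.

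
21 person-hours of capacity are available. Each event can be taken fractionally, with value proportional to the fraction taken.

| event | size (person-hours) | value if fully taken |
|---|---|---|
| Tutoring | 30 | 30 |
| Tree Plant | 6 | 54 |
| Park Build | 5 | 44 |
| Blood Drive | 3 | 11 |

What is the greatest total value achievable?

Best value per unit of size first: Tree Plant 54/6≈9, Park Build 44/5≈8.8, Blood Drive 11/3≈3.67, Tutoring 30/30≈1.
Tree Plant: take in full, 6 person-hours for value 54 ; 15 left.
Take all of Park Build (5 person-hours, value 44) ; 10 person-hours left.
Blood Drive: take in full, 3 person-hours for value 11 ; 7 left.
Fill the last 7 person-hours with part of Tutoring: 7/30 of it earns 7.
Total value = 116.

116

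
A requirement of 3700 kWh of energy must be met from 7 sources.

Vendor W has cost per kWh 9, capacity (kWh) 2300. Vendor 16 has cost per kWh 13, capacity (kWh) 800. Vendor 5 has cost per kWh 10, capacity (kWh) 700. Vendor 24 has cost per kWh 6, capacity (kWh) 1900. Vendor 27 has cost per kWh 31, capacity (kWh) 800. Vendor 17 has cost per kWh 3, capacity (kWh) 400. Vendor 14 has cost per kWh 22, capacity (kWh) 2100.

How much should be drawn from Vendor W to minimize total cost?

Cheapest first:
Take 400 from Vendor 17 at 3 ; need 3300 more.
Take 1900 from Vendor 24 at 6 ; need 1400 more.
Vendor W (9): take the remaining 1400 ; done.
Vendor 5, Vendor 16, Vendor 14, Vendor 27: unused.

1400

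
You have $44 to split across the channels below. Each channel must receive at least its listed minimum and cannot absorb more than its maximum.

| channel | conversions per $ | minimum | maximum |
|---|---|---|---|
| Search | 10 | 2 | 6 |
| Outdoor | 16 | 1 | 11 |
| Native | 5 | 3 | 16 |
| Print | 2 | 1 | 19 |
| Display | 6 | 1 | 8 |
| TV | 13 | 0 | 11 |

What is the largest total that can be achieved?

Meeting every minimum uses 2+1+3+1+1+0 = 8 $, leaving 36.
Highest conversions per $ first: Outdoor 16 > TV 13 > Search 10 > Display 6 > Native 5 > Print 2.
Outdoor: +10 to 11 (cap) → 26 left.
TV: +11 to 11 (cap) → 15 left.
Search takes 4 more to reach its cap of 6 → 11 left.
Give Display 7 more to hit its cap of 8 → 4 left.
Only 4 left; Native takes them to reach 7.
Total = 10×6 + 16×11 + 5×7 + 2×1 + 6×8 + 13×11 = 464.

464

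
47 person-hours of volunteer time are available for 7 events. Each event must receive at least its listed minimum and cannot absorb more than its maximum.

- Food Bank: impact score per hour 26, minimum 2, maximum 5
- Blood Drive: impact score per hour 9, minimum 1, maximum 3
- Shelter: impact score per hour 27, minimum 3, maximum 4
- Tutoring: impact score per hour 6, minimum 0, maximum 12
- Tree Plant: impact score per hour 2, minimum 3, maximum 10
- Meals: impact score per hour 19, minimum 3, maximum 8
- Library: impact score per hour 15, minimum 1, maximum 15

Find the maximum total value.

Meeting every minimum uses 2+1+3+0+3+3+1 = 13 person-hours, leaving 34.
Rank by impact score per hour: Shelter 27 > Food Bank 26 > Meals 19 > Library 15 > Blood Drive 9 > Tutoring 6 > Tree Plant 2.
Shelter takes 1 more to reach its cap of 4 — 33 left.
Food Bank: +3 to 5 (cap) — 30 left.
Meals takes 5 more to reach its cap of 8 — 25 left.
Library takes 14 more to reach its cap of 15 — 11 left.
Give Blood Drive 2 more to hit its cap of 3 — 9 left.
Only 9 left; Tutoring takes them to reach 9.
Total = 26×5 + 9×3 + 27×4 + 6×9 + 2×3 + 19×8 + 15×15 = 702.

702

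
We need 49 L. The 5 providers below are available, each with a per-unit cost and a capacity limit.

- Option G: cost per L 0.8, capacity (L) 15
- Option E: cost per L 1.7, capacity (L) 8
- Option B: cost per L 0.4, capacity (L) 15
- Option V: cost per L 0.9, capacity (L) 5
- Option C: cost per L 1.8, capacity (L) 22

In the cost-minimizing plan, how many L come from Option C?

6

Cheapest first:
Option B at 0.4: take all 15 L ; 34 still needed.
Option G (0.8): use full 15 ; 19 L to go.
Take 5 from Option V at 0.9 ; need 14 more.
Take 8 from Option E at 1.7 ; need 6 more.
Option C at 1.8: take 6 of its 22 ; requirement met.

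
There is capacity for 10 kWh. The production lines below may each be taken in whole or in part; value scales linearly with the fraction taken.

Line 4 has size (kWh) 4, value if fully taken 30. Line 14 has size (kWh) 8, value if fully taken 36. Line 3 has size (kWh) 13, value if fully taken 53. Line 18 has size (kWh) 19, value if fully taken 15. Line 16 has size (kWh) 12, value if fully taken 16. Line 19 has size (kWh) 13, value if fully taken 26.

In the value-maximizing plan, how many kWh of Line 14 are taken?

6

Best value per unit of size first: Line 4 30/4≈7.5, Line 14 36/8≈4.5, Line 3 53/13≈4.08, Line 19 26/13≈2, Line 16 16/12≈1.33, Line 18 15/19≈0.789.
Line 4: take in full, 4 kWh for value 30 → 6 left.
6 kWh left: a 6/8 share of Line 14 gives 36×6/8 = 27.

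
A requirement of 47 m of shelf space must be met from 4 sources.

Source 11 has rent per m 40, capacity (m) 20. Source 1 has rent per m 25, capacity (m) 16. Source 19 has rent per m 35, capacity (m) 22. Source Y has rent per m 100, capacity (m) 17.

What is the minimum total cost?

Use sources in increasing cost order.
Source 1 (25): use full 16 — 31 m to go.
Take 22 from Source 19 at 35 — need 9 more.
Take 9 from Source 11 at 40 to finish.
Source Y: unused.
Cost = 16×25 + 22×35 + 9×40 = 1530.

1530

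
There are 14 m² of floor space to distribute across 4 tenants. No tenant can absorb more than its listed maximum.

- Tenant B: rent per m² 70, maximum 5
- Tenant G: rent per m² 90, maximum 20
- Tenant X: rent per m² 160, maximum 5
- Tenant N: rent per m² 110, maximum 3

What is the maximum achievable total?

Highest rent per m² first: Tenant X 160 > Tenant N 110 > Tenant G 90 > Tenant B 70.
Tenant X: +5 to 5 (cap) → 9 left.
Tenant N: +3 to 3 (cap) → 6 left.
Tenant G: +6 (room for 20) → 6. Pool exhausted.
Total = 90×6 + 160×5 + 110×3 = 1670.

1670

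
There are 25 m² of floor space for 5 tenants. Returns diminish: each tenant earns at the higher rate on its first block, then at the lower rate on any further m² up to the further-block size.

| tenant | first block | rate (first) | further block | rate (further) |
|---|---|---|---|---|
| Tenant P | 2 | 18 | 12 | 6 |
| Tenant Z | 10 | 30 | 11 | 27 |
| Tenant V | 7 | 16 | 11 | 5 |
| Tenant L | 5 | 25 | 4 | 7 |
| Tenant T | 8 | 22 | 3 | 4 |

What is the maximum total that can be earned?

Rank every tier by rate: Tenant Z/tier1 30 > Tenant Z/tier2 27 > Tenant L/tier1 25 > Tenant T/tier1 22 > Tenant P/tier1 18 > Tenant V/tier1 16 > Tenant L/tier2 7 > Tenant P/tier2 6 > Tenant V/tier2 5 > Tenant T/tier2 4.
Tenant Z tier1 at 30: fill all 10 — 15 left.
Tenant Z tier2 at 27: fill all 11 — 4 left.
4 remain; put them into Tenant L tier1 at 25.
Total = 30×10 + 27×11 + 25×4 = 697.

697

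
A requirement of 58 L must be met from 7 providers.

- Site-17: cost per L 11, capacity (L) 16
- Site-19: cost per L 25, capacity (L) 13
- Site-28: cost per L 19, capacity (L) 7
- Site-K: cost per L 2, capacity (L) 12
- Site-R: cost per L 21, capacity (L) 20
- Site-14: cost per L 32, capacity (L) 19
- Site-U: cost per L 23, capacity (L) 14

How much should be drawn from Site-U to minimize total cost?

3

Cheapest first:
Site-K at 2: take all 12 L — 46 still needed.
Site-17 at 11: take all 16 L — 30 still needed.
Site-28 (19): use full 7 — 23 L to go.
Site-R (21): use full 20 — 3 L to go.
Take 3 from Site-U at 23 to finish.
Site-19, Site-14: unused.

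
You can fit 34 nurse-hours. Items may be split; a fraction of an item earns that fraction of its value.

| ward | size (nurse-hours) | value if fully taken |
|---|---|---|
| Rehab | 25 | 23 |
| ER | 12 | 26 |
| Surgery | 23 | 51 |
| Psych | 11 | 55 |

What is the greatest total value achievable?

Sort by value density: Psych 55/11≈5, Surgery 51/23≈2.22, ER 26/12≈2.17, Rehab 23/25≈0.92.
All 11 nurse-hours of Psych fit (value 55) — 23 remain.
All 23 nurse-hours of Surgery fit (value 51) — 0 remain.
Total value = 106.

106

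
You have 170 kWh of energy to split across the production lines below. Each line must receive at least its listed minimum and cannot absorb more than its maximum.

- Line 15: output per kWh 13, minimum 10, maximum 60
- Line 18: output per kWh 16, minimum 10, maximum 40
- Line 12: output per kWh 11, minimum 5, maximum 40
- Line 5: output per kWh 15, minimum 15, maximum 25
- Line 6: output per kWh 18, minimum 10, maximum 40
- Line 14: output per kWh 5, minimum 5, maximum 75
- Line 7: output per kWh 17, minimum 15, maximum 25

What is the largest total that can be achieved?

2630

Meeting every minimum uses 10+10+5+15+10+5+15 = 70 kWh, leaving 100.
Order the production lines by output per kWh: Line 6 18 > Line 7 17 > Line 18 16 > Line 5 15 > Line 15 13 > Line 12 11 > Line 14 5.
Line 6 takes 30 more to reach its cap of 40 → 70 left.
Line 7 takes 10 more to reach its cap of 25 → 60 left.
Line 18 takes 30 more to reach its cap of 40 → 30 left.
Line 5: +10 to 25 (cap) → 20 left.
Line 15: +20 (room for 50) → 30. Pool exhausted.
Total = 13×30 + 16×40 + 11×5 + 15×25 + 18×40 + 5×5 + 17×25 = 2630.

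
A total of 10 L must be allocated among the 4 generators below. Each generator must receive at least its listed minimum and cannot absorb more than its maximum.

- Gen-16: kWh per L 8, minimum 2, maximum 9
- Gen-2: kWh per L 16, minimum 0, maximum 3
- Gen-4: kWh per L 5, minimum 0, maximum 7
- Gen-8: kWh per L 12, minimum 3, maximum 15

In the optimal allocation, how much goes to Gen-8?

Meeting every minimum uses 2+0+0+3 = 5 L, leaving 5.
Highest kWh per L first: Gen-2 16 > Gen-8 12 > Gen-16 8 > Gen-4 5.
Gen-2: +3 to 3 (cap) — 2 left.
Only 2 left; Gen-8 takes them to reach 5.

5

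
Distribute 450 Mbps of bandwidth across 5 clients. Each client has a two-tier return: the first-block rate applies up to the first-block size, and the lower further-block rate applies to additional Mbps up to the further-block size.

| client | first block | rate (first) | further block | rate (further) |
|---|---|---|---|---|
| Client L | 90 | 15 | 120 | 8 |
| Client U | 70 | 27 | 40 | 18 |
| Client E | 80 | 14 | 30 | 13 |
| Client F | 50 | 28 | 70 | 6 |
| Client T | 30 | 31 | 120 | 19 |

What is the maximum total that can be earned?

9270

Rank every tier by rate: Client T/T1 31 > Client F/T1 28 > Client U/T1 27 > Client T/T2 19 > Client U/T2 18 > Client L/T1 15 > Client E/T1 14 > Client E/T2 13 > Client L/T2 8 > Client F/T2 6.
Client T T1 at 31: fill all 30 ; 420 left.
Client F/T1 (28): +50 ; 370 left.
Client U/T1 (27): +70 ; 300 left.
Client T/T2 (19): +120 ; 180 left.
Client U/T2 (18): +40 ; 140 left.
Client L/T1 (15): +90 ; 50 left.
Client E/T1: +50 of 80 at 14; pool empty.
Total = 31×30 + 28×50 + 27×70 + 19×120 + 18×40 + 15×90 + 14×50 = 9270.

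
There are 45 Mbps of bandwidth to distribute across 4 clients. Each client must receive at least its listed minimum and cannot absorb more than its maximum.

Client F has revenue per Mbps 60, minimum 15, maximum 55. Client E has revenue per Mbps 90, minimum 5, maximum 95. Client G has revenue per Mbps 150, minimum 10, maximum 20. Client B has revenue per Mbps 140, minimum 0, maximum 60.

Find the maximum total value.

5050

Meeting every minimum uses 15+5+10+0 = 30 Mbps, leaving 15.
Order the clients by revenue per Mbps: Client G 150 > Client B 140 > Client E 90 > Client F 60.
Give Client G 10 more to hit its cap of 20 — 5 left.
Client B: +5 (room for 60) → 5. Pool exhausted.
Total = 60×15 + 90×5 + 150×20 + 140×5 = 5050.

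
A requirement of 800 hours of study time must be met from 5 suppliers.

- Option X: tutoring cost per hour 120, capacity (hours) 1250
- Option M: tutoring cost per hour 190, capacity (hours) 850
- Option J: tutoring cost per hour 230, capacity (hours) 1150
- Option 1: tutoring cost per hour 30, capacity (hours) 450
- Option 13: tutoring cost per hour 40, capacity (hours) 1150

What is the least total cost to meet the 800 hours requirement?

Use suppliers in increasing cost order.
Take 450 from Option 1 at 30 ; need 350 more.
Option 13 (40): take the remaining 350 ; done.
Option X, Option M, Option J: unused.
Cost = 450×30 + 350×40 = 27500.

27500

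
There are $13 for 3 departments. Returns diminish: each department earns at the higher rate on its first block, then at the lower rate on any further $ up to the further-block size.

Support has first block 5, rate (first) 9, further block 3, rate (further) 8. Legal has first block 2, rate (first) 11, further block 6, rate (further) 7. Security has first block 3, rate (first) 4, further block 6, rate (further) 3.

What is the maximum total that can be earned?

Rank every tier by rate: Legal/T1 11 > Support/T1 9 > Support/T2 8 > Legal/T2 7 > Security/T1 4 > Security/T2 3.
Legal/T1 (11): +2 — 11 left.
Support T1 at 9: fill all 5 — 6 left.
Support/T2 (8): +3 — 3 left.
Legal/T2: +3 of 6 at 7; pool empty.
Total = 11×2 + 9×5 + 8×3 + 7×3 = 112.

112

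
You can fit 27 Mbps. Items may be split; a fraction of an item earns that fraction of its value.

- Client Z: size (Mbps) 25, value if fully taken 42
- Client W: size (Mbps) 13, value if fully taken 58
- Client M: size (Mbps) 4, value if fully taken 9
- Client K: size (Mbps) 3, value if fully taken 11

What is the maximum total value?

89.76

Best value per unit of size first: Client W 58/13≈4.46, Client K 11/3≈3.67, Client M 9/4≈2.25, Client Z 42/25≈1.68.
All 13 Mbps of Client W fit (value 58) — 14 remain.
Client K: take in full, 3 Mbps for value 11 — 11 left.
All 4 Mbps of Client M fit (value 9) — 7 remain.
7 Mbps left: a 7/25 share of Client Z gives 42×7/25 = 11.76.
Total value = 89.76.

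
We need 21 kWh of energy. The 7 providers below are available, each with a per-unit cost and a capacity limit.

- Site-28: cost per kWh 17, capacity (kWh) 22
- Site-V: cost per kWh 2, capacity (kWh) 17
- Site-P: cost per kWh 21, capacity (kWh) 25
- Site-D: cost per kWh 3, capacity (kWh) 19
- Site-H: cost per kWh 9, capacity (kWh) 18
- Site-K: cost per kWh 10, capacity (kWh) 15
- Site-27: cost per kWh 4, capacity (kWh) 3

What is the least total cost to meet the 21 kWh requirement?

Fill from the cheapest provider first.
Take 17 from Site-V at 2 ; need 4 more.
Site-D at 3: take 4 of its 19 ; requirement met.
Site-27, Site-H, Site-K, Site-28, Site-P: unused.
Cost = 17×2 + 4×3 = 46.

46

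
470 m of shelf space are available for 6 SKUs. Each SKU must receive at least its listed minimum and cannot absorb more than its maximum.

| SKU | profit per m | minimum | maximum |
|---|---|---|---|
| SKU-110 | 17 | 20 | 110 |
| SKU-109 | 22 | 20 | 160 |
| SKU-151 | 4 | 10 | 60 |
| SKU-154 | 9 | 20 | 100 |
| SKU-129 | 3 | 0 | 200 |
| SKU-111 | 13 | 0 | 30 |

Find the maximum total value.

6950

Meeting every minimum uses 20+20+10+20+0+0 = 70 m, leaving 400.
Rank by profit per m: SKU-109 22 > SKU-110 17 > SKU-111 13 > SKU-154 9 > SKU-151 4 > SKU-129 3.
Give SKU-109 140 more to hit its cap of 160 — 260 left.
SKU-110: +90 to 110 (cap) — 170 left.
Give SKU-111 30 more to hit its cap of 30 — 140 left.
Give SKU-154 80 more to hit its cap of 100 — 60 left.
Give SKU-151 50 more to hit its cap of 60 — 10 left.
SKU-129 has room for 200 more but only 10 remain, so it gets 10.
Total = 17×110 + 22×160 + 4×60 + 9×100 + 3×10 + 13×30 = 6950.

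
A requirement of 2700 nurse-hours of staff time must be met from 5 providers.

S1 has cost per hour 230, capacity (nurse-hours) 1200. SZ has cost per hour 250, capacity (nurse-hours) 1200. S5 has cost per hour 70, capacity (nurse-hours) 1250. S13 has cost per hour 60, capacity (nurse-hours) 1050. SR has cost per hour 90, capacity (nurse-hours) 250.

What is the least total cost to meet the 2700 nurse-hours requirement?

207500

Cheapest first:
S13 at 60: take all 1050 nurse-hours → 1650 still needed.
S5 at 70: take all 1250 nurse-hours → 400 still needed.
Take 250 from SR at 90 → need 150 more.
Take 150 from S1 at 230 to finish.
SZ: unused.
Cost = 1050×60 + 1250×70 + 250×90 + 150×230 = 207500.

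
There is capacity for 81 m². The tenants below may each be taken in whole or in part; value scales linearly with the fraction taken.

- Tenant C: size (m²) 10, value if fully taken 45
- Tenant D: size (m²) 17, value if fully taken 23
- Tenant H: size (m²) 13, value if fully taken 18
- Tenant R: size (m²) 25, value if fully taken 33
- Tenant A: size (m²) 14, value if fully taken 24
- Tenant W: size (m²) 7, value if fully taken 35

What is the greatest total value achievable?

171.4

Sort by value density: Tenant W 35/7≈5, Tenant C 45/10≈4.5, Tenant A 24/14≈1.71, Tenant H 18/13≈1.38, Tenant D 23/17≈1.35, Tenant R 33/25≈1.32.
Take all of Tenant W (7 m², value 35) — 74 m² left.
Take all of Tenant C (10 m², value 45) — 64 m² left.
All 14 m² of Tenant A fit (value 24) — 50 remain.
Tenant H: take in full, 13 m² for value 18 — 37 left.
All 17 m² of Tenant D fit (value 23) — 20 remain.
Only 20 m² remain; take 20/25 of Tenant R for value 33×20/25 = 26.4.
Total value = 171.4.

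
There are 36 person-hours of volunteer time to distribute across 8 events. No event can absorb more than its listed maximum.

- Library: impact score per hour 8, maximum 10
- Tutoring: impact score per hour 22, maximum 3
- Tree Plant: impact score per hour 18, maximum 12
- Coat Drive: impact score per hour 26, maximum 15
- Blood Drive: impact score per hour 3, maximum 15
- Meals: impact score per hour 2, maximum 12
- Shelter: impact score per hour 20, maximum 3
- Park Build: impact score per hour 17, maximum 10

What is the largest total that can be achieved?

783

Rank by impact score per hour: Coat Drive 26 > Tutoring 22 > Shelter 20 > Tree Plant 18 > Park Build 17 > Library 8 > Blood Drive 3 > Meals 2.
Coat Drive: +15 to 15 (cap) ; 21 left.
Tutoring: +3 to 3 (cap) ; 18 left.
Shelter: +3 to 3 (cap) ; 15 left.
Tree Plant: +12 to 12 (cap) ; 3 left.
Only 3 left; Park Build takes them to reach 3.
Total = 22×3 + 18×12 + 26×15 + 20×3 + 17×3 = 783.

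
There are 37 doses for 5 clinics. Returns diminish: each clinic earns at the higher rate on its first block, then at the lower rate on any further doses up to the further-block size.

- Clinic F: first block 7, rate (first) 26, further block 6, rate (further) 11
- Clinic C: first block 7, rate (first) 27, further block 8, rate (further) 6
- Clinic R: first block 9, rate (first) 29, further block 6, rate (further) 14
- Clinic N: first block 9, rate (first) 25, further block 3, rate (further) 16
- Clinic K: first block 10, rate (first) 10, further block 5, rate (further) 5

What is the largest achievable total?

Treat each block as its own option and order by rate: Clinic R/T1 29 > Clinic C/T1 27 > Clinic F/T1 26 > Clinic N/T1 25 > Clinic N/T2 16 > Clinic R/T2 14 > Clinic F/T2 11 > Clinic K/T1 10 > Clinic C/T2 6 > Clinic K/T2 5.
Clinic R T1 at 29: fill all 9 → 28 left.
Clinic C T1 at 27: fill all 7 → 21 left.
Fill Clinic F T1 block (7 at 26) → 14 left.
Clinic N/T1 (25): +9 → 5 left.
Fill Clinic N T2 block (3 at 16) → 2 left.
Clinic R T2 at 14: only 2 left, fill 2.
Total = 29×9 + 27×7 + 26×7 + 25×9 + 16×3 + 14×2 = 933.

933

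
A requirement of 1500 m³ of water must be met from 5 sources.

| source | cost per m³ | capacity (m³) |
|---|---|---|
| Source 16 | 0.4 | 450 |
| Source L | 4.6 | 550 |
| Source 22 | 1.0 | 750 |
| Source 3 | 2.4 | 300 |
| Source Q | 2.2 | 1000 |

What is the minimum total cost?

1590

Cheapest first:
Source 16 (0.4): use full 450 → 1050 m³ to go.
Take 750 from Source 22 at 1.0 → need 300 more.
Take 300 from Source Q at 2.2 to finish.
Source 3, Source L: unused.
Cost = 450×0.4 + 750×1.0 + 300×2.2 = 1590.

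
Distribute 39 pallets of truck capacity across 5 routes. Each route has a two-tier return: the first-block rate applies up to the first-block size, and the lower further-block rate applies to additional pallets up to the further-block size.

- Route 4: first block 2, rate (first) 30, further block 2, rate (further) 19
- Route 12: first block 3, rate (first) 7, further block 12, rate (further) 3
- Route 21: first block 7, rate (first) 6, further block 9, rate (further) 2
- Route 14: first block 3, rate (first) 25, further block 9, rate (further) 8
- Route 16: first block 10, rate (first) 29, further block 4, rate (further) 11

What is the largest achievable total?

636

Treat each block as its own option and order by rate: Route 4/tier1 30 > Route 16/tier1 29 > Route 14/tier1 25 > Route 4/tier2 19 > Route 16/tier2 11 > Route 14/tier2 8 > Route 12/tier1 7 > Route 21/tier1 6 > Route 12/tier2 3 > Route 21/tier2 2.
Route 4 tier1 at 30: fill all 2 ; 37 left.
Fill Route 16 tier1 block (10 at 29) ; 27 left.
Route 14/tier1 (25): +3 ; 24 left.
Fill Route 4 tier2 block (2 at 19) ; 22 left.
Fill Route 16 tier2 block (4 at 11) ; 18 left.
Route 14 tier2 at 8: fill all 9 ; 9 left.
Route 12/tier1 (7): +3 ; 6 left.
Route 21 tier1 at 6: only 6 left, fill 6.
Total = 30×2 + 29×10 + 25×3 + 19×2 + 11×4 + 8×9 + 7×3 + 6×6 = 636.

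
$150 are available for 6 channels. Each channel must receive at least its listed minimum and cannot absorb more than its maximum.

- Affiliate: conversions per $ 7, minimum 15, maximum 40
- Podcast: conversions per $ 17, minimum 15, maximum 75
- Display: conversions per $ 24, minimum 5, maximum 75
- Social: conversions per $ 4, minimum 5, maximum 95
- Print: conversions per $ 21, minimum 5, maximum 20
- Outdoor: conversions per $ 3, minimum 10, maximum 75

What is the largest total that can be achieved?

Meeting every minimum uses 15+15+5+5+5+10 = 55 $, leaving 95.
Highest conversions per $ first: Display 24 > Print 21 > Podcast 17 > Affiliate 7 > Social 4 > Outdoor 3.
Give Display 70 more to hit its cap of 75 ; 25 left.
Give Print 15 more to hit its cap of 20 ; 10 left.
Podcast has room for 60 more but only 10 remain, so it gets 25.
Total = 7×15 + 17×25 + 24×75 + 4×5 + 21×20 + 3×10 = 2800.

2800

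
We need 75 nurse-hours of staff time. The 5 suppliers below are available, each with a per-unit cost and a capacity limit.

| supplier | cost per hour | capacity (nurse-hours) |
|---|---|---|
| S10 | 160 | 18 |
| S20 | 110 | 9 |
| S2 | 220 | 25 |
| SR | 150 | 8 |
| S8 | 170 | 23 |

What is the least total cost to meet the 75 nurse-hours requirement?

12720

Use suppliers in increasing cost order.
S20 at 110: take all 9 nurse-hours → 66 still needed.
SR at 150: take all 8 nurse-hours → 58 still needed.
Take 18 from S10 at 160 → need 40 more.
S8 at 170: take all 23 nurse-hours → 17 still needed.
S2 at 220: take 17 of its 25 → requirement met.
Cost = 9×110 + 8×150 + 18×160 + 23×170 + 17×220 = 12720.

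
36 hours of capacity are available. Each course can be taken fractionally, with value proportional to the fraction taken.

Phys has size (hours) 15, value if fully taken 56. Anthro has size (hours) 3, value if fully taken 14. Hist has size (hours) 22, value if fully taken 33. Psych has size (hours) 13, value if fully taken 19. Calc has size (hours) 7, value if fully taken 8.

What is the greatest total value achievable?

Best value per unit of size first: Anthro 14/3≈4.67, Phys 56/15≈3.73, Hist 33/22≈1.5, Psych 19/13≈1.46, Calc 8/7≈1.14.
All 3 hours of Anthro fit (value 14) — 33 remain.
Phys: take in full, 15 hours for value 56 — 18 left.
Fill the last 18 hours with part of Hist: 18/22 of it earns 27.
Total value = 97.

97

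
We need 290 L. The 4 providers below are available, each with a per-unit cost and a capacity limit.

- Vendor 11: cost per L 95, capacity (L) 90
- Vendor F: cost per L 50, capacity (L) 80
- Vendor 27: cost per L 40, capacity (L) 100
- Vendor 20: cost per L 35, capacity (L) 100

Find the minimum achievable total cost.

12450

Use providers in increasing cost order.
Vendor 20 at 35: take all 100 L ; 190 still needed.
Vendor 27 at 40: take all 100 L ; 90 still needed.
Vendor F (50): use full 80 ; 10 L to go.
Vendor 11 at 95: take 10 of its 90 ; requirement met.
Cost = 100×35 + 100×40 + 80×50 + 10×95 = 12450.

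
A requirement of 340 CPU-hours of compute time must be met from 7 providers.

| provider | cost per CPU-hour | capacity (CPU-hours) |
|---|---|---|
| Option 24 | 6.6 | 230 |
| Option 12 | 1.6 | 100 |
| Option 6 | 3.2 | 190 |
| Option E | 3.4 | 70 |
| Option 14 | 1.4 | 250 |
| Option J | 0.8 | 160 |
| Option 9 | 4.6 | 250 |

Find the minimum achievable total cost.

380

Cheapest first:
Option J at 0.8: take all 160 CPU-hours — 180 still needed.
Option 14 (1.4): take the remaining 180 — done.
Option 12, Option 6, Option E, Option 9, Option 24: unused.
Cost = 160×0.8 + 180×1.4 = 380.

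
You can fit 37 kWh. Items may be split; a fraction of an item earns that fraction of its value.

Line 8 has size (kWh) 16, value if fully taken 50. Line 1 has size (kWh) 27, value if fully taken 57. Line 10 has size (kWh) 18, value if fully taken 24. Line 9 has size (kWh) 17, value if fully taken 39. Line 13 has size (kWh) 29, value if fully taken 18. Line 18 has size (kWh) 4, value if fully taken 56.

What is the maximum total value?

145

Best value per unit of size first: Line 18 56/4≈14, Line 8 50/16≈3.12, Line 9 39/17≈2.29, Line 1 57/27≈2.11, Line 10 24/18≈1.33, Line 13 18/29≈0.621.
Take all of Line 18 (4 kWh, value 56) → 33 kWh left.
Line 8: take in full, 16 kWh for value 50 → 17 left.
All 17 kWh of Line 9 fit (value 39) → 0 remain.
Total value = 145.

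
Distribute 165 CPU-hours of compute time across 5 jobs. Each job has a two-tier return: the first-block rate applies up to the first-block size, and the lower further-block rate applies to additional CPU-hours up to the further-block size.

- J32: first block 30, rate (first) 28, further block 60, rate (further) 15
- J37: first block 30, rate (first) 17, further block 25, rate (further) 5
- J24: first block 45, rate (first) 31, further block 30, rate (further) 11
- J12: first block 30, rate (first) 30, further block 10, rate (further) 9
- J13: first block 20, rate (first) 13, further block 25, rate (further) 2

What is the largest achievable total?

4095

Order all 10 blocks by rate: J24/tier1 31 > J12/tier1 30 > J32/tier1 28 > J37/tier1 17 > J32/tier2 15 > J13/tier1 13 > J24/tier2 11 > J12/tier2 9 > J37/tier2 5 > J13/tier2 2.
J24 tier1 at 31: fill all 45 → 120 left.
J12 tier1 at 30: fill all 30 → 90 left.
J32/tier1 (28): +30 → 60 left.
J37 tier1 at 17: fill all 30 → 30 left.
J32 tier2 at 15: only 30 left, fill 30.
Total = 31×45 + 30×30 + 28×30 + 17×30 + 15×30 = 4095.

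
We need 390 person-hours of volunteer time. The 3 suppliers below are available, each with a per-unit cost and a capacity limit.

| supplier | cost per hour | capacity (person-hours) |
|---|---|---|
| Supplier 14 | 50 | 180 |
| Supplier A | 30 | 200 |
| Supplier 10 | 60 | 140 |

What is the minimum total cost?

Cheapest first:
Supplier A at 30: take all 200 person-hours → 190 still needed.
Supplier 14 at 50: take all 180 person-hours → 10 still needed.
Supplier 10 at 60: take 10 of its 140 → requirement met.
Cost = 200×30 + 180×50 + 10×60 = 15600.

15600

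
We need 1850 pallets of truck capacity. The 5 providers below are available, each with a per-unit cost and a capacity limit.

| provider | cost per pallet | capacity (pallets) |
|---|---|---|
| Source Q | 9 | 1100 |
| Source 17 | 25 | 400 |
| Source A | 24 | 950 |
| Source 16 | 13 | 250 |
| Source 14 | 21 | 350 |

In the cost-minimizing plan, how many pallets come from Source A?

Use providers in increasing cost order.
Take 1100 from Source Q at 9 — need 750 more.
Source 16 at 13: take all 250 pallets — 500 still needed.
Take 350 from Source 14 at 21 — need 150 more.
Take 150 from Source A at 24 to finish.
Source 17: unused.

150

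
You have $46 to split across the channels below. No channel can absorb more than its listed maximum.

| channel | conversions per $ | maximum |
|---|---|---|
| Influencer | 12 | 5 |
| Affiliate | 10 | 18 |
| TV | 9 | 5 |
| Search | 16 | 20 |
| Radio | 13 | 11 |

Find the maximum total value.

623

Rank by conversions per $: Search 16 > Radio 13 > Influencer 12 > Affiliate 10 > TV 9.
Search takes 20 to reach its cap of 20 → 26 left.
Radio: +11 to 11 (cap) → 15 left.
Give Influencer 5 to hit its cap of 5 → 10 left.
Affiliate has room for 18 but only 10 remain, so it gets 10.
Total = 12×5 + 10×10 + 16×20 + 13×11 = 623.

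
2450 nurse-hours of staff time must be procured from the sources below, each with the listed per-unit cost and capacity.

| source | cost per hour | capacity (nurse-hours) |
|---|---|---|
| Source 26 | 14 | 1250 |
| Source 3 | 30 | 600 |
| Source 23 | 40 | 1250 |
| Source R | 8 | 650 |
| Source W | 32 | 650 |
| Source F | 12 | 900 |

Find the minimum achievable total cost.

28600

Fill from the cheapest source first.
Take 650 from Source R at 8 → need 1800 more.
Source F (12): use full 900 → 900 nurse-hours to go.
Take 900 from Source 26 at 14 to finish.
Source 3, Source W, Source 23: unused.
Cost = 650×8 + 900×12 + 900×14 = 28600.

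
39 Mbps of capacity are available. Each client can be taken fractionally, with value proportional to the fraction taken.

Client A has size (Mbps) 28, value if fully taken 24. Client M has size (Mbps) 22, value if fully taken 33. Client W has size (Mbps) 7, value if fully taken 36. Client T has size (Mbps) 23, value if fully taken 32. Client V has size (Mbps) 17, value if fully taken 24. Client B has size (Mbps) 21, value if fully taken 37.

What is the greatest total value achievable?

Best value per unit of size first: Client W 36/7≈5.14, Client B 37/21≈1.76, Client M 33/22≈1.5, Client V 24/17≈1.41, Client T 32/23≈1.39, Client A 24/28≈0.857.
Take all of Client W (7 Mbps, value 36) ; 32 Mbps left.
Client B: take in full, 21 Mbps for value 37 ; 11 left.
11 Mbps left: a 11/22 share of Client M gives 33×11/22 = 16.5.
Total value = 89.5.

89.5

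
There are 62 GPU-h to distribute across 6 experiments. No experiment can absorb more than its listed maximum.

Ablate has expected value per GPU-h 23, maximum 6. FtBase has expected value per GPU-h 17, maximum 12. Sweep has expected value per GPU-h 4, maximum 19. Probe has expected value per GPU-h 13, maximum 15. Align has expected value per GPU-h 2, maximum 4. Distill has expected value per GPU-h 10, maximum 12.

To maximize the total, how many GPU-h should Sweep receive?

17

Rank by expected value per GPU-h: Ablate 23 > FtBase 17 > Probe 13 > Distill 10 > Sweep 4 > Align 2.
Ablate: +6 to 6 (cap) ; 56 left.
FtBase takes 12 to reach its cap of 12 ; 44 left.
Probe: +15 to 15 (cap) ; 29 left.
Give Distill 12 to hit its cap of 12 ; 17 left.
Only 17 left; Sweep takes them to reach 17.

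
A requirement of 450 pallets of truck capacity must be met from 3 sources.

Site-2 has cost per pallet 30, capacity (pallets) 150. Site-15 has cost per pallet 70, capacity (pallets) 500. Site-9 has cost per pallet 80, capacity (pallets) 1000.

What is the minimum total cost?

Cheapest first:
Site-2 (30): use full 150 — 300 pallets to go.
Site-15 at 70: take 300 of its 500 — requirement met.
Site-9: unused.
Cost = 150×30 + 300×70 = 25500.

25500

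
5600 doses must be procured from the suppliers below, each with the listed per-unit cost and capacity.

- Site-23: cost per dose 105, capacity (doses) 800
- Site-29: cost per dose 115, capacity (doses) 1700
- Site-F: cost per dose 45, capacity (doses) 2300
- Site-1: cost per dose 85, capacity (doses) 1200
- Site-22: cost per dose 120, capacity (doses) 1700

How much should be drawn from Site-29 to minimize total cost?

1300

Fill from the cheapest supplier first.
Take 2300 from Site-F at 45 → need 3300 more.
Take 1200 from Site-1 at 85 → need 2100 more.
Take 800 from Site-23 at 105 → need 1300 more.
Site-29 (115): take the remaining 1300 → done.
Site-22: unused.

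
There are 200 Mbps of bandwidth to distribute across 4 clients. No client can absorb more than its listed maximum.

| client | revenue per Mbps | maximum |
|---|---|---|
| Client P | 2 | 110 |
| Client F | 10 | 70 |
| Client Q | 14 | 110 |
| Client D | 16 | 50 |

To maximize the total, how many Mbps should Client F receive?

40

Order the clients by revenue per Mbps: Client D 16 > Client Q 14 > Client F 10 > Client P 2.
Client D: +50 to 50 (cap) → 150 left.
Give Client Q 110 to hit its cap of 110 → 40 left.
Only 40 left; Client F takes them to reach 40.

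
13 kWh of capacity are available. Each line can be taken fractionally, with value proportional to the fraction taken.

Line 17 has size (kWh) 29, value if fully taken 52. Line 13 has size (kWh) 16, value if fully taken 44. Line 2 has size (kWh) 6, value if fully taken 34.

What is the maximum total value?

Best value per unit of size first: Line 2 34/6≈5.67, Line 13 44/16≈2.75, Line 17 52/29≈1.79.
All 6 kWh of Line 2 fit (value 34) ; 7 remain.
Fill the last 7 kWh with part of Line 13: 7/16 of it earns 19.25.
Total value = 53.25.

53.25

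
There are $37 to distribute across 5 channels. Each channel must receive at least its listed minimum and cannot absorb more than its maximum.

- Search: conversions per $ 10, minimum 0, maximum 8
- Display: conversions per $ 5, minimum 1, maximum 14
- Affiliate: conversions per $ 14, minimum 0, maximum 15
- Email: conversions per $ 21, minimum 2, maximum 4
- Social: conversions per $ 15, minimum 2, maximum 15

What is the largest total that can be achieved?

544

Meeting every minimum uses 0+1+0+2+2 = 5 $, leaving 32.
Highest conversions per $ first: Email 21 > Social 15 > Affiliate 14 > Search 10 > Display 5.
Email: +2 to 4 (cap) — 30 left.
Give Social 13 more to hit its cap of 15 — 17 left.
Affiliate: +15 to 15 (cap) — 2 left.
Only 2 left; Search takes them to reach 2.
Total = 10×2 + 5×1 + 14×15 + 21×4 + 15×15 = 544.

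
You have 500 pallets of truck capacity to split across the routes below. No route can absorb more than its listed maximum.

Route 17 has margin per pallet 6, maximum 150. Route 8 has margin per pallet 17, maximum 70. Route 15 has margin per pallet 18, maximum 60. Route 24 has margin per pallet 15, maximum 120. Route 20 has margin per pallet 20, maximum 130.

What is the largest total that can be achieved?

7390

Highest margin per pallet first: Route 20 20 > Route 15 18 > Route 8 17 > Route 24 15 > Route 17 6.
Route 20 takes 130 to reach its cap of 130 → 370 left.
Route 15: +60 to 60 (cap) → 310 left.
Route 8: +70 to 70 (cap) → 240 left.
Route 24 takes 120 to reach its cap of 120 → 120 left.
Route 17 has room for 150 but only 120 remain, so it gets 120.
Total = 6×120 + 17×70 + 18×60 + 15×120 + 20×130 = 7390.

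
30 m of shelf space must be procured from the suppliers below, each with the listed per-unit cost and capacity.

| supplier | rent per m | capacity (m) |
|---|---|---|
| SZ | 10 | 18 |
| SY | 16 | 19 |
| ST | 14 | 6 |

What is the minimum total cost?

Fill from the cheapest supplier first.
SZ at 10: take all 18 m — 12 still needed.
ST (14): use full 6 — 6 m to go.
SY (16): take the remaining 6 — done.
Cost = 18×10 + 6×14 + 6×16 = 360.

360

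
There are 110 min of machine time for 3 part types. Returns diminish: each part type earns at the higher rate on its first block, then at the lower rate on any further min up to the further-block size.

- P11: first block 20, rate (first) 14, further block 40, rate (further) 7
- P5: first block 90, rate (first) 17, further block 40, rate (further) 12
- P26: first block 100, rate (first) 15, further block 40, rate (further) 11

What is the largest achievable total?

1830

Order all 6 blocks by rate: P5/T1 17 > P26/T1 15 > P11/T1 14 > P5/T2 12 > P26/T2 11 > P11/T2 7.
P5/T1 (17): +90 ; 20 left.
P26 T1 at 15: only 20 left, fill 20.
Total = 17×90 + 15×20 = 1830.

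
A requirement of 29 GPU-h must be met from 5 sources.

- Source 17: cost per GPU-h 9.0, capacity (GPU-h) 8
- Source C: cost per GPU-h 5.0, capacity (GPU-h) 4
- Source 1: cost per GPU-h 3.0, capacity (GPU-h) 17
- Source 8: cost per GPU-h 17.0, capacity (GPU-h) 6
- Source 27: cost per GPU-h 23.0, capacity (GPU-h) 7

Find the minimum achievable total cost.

Use sources in increasing cost order.
Source 1 at 3.0: take all 17 GPU-h ; 12 still needed.
Source C (5.0): use full 4 ; 8 GPU-h to go.
Source 17 (9.0): use full 8 ; 0 GPU-h to go.
Source 8, Source 27: unused.
Cost = 17×3.0 + 4×5.0 + 8×9.0 = 143.

143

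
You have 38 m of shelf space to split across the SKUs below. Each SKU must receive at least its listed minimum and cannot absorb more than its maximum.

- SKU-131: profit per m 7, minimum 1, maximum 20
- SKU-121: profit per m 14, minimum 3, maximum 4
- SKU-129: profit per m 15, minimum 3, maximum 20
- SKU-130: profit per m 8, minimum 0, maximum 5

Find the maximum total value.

Meeting every minimum uses 1+3+3+0 = 7 m, leaving 31.
Highest profit per m first: SKU-129 15 > SKU-121 14 > SKU-130 8 > SKU-131 7.
SKU-129: +17 to 20 (cap) ; 14 left.
SKU-121 takes 1 more to reach its cap of 4 ; 13 left.
SKU-130 takes 5 more to reach its cap of 5 ; 8 left.
Only 8 left; SKU-131 takes them to reach 9.
Total = 7×9 + 14×4 + 15×20 + 8×5 = 459.

459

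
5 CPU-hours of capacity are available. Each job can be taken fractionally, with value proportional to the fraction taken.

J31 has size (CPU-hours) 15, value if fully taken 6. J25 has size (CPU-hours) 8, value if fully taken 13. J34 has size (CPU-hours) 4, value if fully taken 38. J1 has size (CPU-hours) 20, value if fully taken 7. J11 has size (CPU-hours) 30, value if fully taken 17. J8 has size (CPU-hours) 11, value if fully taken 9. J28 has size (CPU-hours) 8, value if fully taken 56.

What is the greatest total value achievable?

45

Rank by value-to-size ratio: J34 38/4≈9.5, J28 56/8≈7, J25 13/8≈1.62, J8 9/11≈0.818, J11 17/30≈0.567, J31 6/15≈0.4, J1 7/20≈0.35.
All 4 CPU-hours of J34 fit (value 38) — 1 remain.
Fill the last 1 CPU-hours with part of J28: 1/8 of it earns 7.
Total value = 45.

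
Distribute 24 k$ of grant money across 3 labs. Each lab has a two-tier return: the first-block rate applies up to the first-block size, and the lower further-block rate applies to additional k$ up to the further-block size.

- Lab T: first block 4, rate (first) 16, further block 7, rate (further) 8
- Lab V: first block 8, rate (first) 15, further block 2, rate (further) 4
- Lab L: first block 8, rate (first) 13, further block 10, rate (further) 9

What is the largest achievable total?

Order all 6 blocks by rate: Lab T/T1 16 > Lab V/T1 15 > Lab L/T1 13 > Lab L/T2 9 > Lab T/T2 8 > Lab V/T2 4.
Fill Lab T T1 block (4 at 16) → 20 left.
Fill Lab V T1 block (8 at 15) → 12 left.
Lab L/T1 (13): +8 → 4 left.
4 remain; put them into Lab L T2 at 9.
Total = 16×4 + 15×8 + 13×8 + 9×4 = 324.

324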